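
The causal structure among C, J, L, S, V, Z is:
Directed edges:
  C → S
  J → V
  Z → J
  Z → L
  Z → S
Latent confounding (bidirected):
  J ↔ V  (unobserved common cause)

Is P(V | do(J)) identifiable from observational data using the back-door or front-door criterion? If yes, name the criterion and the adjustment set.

P(V|do(J)): not identifiable (no BD/FD set).

desc(J)\{J}={V}; candidates ⊆ {C,L,S,Z}.
J↔V: latent back-door arc(s) into J.
size 0: {}; under {} J still reaches {L,S,V,Z} ∋ V.
size 1: {C}, {L}, {S} …(+1); under {C} J still reaches {L,S,V,Z} ∋ V.
size 2: {C,L}, {C,S}, {C,Z} …(+3); under {C,L} J still reaches {S,V,Z} ∋ V.
J↔V cannot be blocked by any observed set — no back-door set.
No mediator lies on a directed J→…→V path.
Neither criterion identifies P(V|do(J)) in this graph.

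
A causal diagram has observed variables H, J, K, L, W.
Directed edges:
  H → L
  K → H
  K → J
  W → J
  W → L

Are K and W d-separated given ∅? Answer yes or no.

Bayes-Ball from K | ∅ reaches {H,J,L}.
W ∉ reach(K|∅) ⇒ K ⊥ W | ∅.

Yes — K ⊥ W | ∅.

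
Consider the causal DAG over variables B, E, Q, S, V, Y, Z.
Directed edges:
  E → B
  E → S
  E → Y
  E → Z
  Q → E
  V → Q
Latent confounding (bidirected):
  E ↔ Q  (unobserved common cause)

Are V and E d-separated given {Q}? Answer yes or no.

Bayes-Ball from V | {Q} reaches {B,E,S,Y,Z}.
E ∈ reach(V|{Q}) ⇒ V ⊥̸ E | {Q}.

No — V and E are d-connected given {Q}.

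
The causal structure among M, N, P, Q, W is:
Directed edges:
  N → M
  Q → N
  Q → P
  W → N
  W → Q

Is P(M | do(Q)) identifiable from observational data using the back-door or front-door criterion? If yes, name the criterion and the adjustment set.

desc(Q)\{Q}={M,N,P}; candidates ⊆ {W}.
size 0: {}; under {} Q still reaches {M,N,W} ∋ M.
{W}: Q⊥M given {W} in G with Q→· removed — back-door holds.
P(M|do(Q)) = Σ_{W} P(M|Q,W)·P(W).

P(M|do(Q)): backdoor, adjust for {W}.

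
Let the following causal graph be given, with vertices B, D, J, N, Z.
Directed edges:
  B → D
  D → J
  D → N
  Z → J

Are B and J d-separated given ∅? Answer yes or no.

Bayes-Ball from B | ∅ reaches {D,J,N}.
J ∈ reach(B|∅) ⇒ B ⊥̸ J | ∅.

No — B and J are d-connected given ∅.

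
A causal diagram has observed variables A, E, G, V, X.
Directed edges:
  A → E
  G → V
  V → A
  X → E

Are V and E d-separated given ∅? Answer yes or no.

No — V and E are d-connected given ∅.

Bayes-Ball from V | ∅ reaches {A,E,G}.
E ∈ reach(V|∅) ⇒ V ⊥̸ E | ∅.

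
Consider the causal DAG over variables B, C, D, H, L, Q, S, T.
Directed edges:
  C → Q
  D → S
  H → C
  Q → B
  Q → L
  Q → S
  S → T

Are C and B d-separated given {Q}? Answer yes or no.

Bayes-Ball from C | {Q} reaches {H}.
B ∉ reach(C|{Q}) ⇒ C ⊥ B | {Q}.

Yes — C ⊥ B | {Q}.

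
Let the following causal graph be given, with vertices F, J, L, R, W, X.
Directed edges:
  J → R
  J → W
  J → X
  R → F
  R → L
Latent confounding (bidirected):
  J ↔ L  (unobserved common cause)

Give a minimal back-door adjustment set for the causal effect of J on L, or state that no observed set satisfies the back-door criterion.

J→L: no observed back-door set.

desc(J)\{J}={F,L,R,W,X}; candidates ⊆ {—}.
J↔L: latent back-door arc(s) into J.
size 0: {}; under {} J still reaches {L} ∋ L.
J↔L cannot be blocked by any observed set — no back-door set.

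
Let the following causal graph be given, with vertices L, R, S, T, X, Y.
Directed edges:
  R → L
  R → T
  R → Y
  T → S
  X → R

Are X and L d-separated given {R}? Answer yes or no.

Yes — X ⊥ L | {R}.

Bayes-Ball from X | {R} reaches ∅.
L ∉ reach(X|{R}) ⇒ X ⊥ L | {R}.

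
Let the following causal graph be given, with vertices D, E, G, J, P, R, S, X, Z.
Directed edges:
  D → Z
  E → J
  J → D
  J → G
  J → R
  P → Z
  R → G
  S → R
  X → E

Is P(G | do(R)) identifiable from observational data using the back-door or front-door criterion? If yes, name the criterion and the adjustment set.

P(G|do(R)): backdoor, adjust for {J}.

desc(R)\{R}={G}; candidates ⊆ {D,E,J,P,S,X,Z}.
size 0: {}; under {} R still reaches {D,E,G,J,S,X,Z} ∋ G.
{J}: R⊥G given {J} in G with R→· removed — back-door holds.
P(G|do(R)) = Σ_{J} P(G|R,J)·P(J).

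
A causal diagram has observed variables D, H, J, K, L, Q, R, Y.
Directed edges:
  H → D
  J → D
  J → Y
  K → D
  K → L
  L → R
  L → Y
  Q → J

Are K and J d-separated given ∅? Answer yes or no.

Yes — K ⊥ J | ∅.

Bayes-Ball from K | ∅ reaches {D,L,R,Y}.
J ∉ reach(K|∅) ⇒ K ⊥ J | ∅.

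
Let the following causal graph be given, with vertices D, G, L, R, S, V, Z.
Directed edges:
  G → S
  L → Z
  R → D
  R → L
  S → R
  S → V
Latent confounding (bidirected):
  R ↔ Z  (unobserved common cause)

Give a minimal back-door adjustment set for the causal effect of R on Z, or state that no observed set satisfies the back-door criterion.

desc(R)\{R}={D,L,Z}; candidates ⊆ {G,S,V}.
R↔Z: latent back-door arc(s) into R.
size 0: {}; under {} R still reaches {G,S,V,Z} ∋ Z.
size 1: {G}, {S}, {V}; under {G} R still reaches {S,V,Z} ∋ Z.
size 2: {G,S}, {G,V}, {S,V}; under {G,S} R still reaches {Z} ∋ Z.
R↔Z cannot be blocked by any observed set — no back-door set.

R→Z: no observed back-door set.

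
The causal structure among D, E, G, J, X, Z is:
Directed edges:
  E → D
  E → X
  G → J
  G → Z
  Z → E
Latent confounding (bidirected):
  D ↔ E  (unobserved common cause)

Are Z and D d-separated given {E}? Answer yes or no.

No — Z and D are d-connected given {E}.

Bayes-Ball from Z | {E} reaches {D,G,J}.
D ∈ reach(Z|{E}) ⇒ Z ⊥̸ D | {E}.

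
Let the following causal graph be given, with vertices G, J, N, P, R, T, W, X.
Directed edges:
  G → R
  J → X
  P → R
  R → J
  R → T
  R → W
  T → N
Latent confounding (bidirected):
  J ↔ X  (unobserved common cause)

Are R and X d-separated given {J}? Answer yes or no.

Bayes-Ball from R | {J} reaches {G,N,P,T,W,X}.
X ∈ reach(R|{J}) ⇒ R ⊥̸ X | {J}.

No — R and X are d-connected given {J}.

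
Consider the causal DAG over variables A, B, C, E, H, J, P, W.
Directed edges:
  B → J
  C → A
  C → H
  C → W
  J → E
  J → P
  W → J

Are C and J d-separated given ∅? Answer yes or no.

No — C and J are d-connected given ∅.

Bayes-Ball from C | ∅ reaches {A,E,H,J,P,W}.
J ∈ reach(C|∅) ⇒ C ⊥̸ J | ∅.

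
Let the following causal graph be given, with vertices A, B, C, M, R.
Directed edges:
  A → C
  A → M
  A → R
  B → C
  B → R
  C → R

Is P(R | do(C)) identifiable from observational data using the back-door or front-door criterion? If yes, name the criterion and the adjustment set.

desc(C)\{C}={R}; candidates ⊆ {A,B,M}.
size 0: {}; under {} C still reaches {A,B,M,R} ∋ R.
size 1: {A}, {B}, {M}; under {A} C still reaches {B,R} ∋ R.
{A,B}: C⊥R given {A,B} in G with C→· removed — back-door holds.
P(R|do(C)) = Σ_{A,B} P(R|C,A,B)·P(A,B).

P(R|do(C)): backdoor, adjust for {A, B}.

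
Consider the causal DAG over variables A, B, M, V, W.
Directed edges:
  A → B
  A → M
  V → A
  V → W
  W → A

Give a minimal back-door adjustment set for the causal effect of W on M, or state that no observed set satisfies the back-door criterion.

W→M: minimal back-door set {V}.

desc(W)\{W}={A,B,M}; candidates ⊆ {V}.
size 0: {}; under {} W still reaches {A,B,M,V} ∋ M.
{V}: W⊥M given {V} in G with W→· removed — back-door holds.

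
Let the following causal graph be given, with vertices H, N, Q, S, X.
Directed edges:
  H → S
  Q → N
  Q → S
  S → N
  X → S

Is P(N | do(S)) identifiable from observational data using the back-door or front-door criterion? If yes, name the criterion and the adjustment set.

P(N|do(S)): backdoor, adjust for {Q}.

desc(S)\{S}={N}; candidates ⊆ {H,Q,X}.
size 0: {}; under {} S still reaches {H,N,Q,X} ∋ N.
{Q}: S⊥N given {Q} in G with S→· removed — back-door holds.
P(N|do(S)) = Σ_{Q} P(N|S,Q)·P(Q).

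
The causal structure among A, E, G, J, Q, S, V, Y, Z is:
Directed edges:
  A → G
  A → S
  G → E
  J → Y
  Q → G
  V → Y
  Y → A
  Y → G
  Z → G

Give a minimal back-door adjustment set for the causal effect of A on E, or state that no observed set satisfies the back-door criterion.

desc(A)\{A}={E,G,S}; candidates ⊆ {J,Q,V,Y,Z}.
size 0: {}; under {} A still reaches {E,G,J,V,Y} ∋ E.
{Y}: A⊥E given {Y} in G with A→· removed — back-door holds.

A→E: minimal back-door set {Y}.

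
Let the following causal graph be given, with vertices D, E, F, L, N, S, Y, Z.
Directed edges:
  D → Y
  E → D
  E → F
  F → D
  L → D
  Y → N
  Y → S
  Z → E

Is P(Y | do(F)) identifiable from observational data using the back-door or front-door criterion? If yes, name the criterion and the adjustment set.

P(Y|do(F)): backdoor, adjust for {E}.

desc(F)\{F}={D,N,S,Y}; candidates ⊆ {E,L,Z}.
size 0: {}; under {} F still reaches {D,E,N,S,Y,Z} ∋ Y.
{E}: F⊥Y given {E} in G with F→· removed — back-door holds.
P(Y|do(F)) = Σ_{E} P(Y|F,E)·P(E).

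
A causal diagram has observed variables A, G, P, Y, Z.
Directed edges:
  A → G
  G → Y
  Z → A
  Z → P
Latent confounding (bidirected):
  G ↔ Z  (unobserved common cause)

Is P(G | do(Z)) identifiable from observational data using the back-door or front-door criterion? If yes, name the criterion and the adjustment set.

desc(Z)\{Z}={A,G,P,Y}; candidates ⊆ {—}.
Z↔G: latent back-door arc(s) into Z.
size 0: {}; under {} Z still reaches {G,Y} ∋ G.
Z↔G cannot be blocked by any observed set — no back-door set.
{A}: (i) intercepts every directed Z→G path; (ii) no back-door Z→{A}; (iii) {Z} blocks every back-door {A}→G. Front-door holds.
P(G|do(Z)) = Σ_{A} P(A|Z) Σ_{Z'} P(G|A,Z')P(Z').

P(G|do(Z)): frontdoor, adjust for {A}.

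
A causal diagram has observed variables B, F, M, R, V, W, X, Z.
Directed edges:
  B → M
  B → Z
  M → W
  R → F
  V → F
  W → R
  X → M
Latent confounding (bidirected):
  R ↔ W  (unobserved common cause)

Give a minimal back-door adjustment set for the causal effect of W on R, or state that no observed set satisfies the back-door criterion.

W→R: no observed back-door set.

desc(W)\{W}={F,R}; candidates ⊆ {B,M,V,X,Z}.
W↔R: latent back-door arc(s) into W.
size 0: {}; under {} W still reaches {B,F,M,R,X,Z} ∋ R.
size 1: {B}, {M}, {V} …(+2); under {B} W still reaches {F,M,R,X} ∋ R.
size 2: {B,M}, {B,V}, {B,X} …(+7); under {B,M} W still reaches {F,R} ∋ R.
W↔R cannot be blocked by any observed set — no back-door set.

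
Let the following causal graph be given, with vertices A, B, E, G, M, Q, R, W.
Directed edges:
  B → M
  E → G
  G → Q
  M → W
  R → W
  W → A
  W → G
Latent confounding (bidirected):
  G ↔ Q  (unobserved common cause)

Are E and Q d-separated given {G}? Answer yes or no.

No — E and Q are d-connected given {G}.

Bayes-Ball from E | {G} reaches {A,B,M,Q,R,W}.
Q ∈ reach(E|{G}) ⇒ E ⊥̸ Q | {G}.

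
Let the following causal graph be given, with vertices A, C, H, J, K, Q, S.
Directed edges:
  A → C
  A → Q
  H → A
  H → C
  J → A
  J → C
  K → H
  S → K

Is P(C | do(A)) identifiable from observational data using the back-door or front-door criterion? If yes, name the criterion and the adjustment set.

desc(A)\{A}={C,Q}; candidates ⊆ {H,J,K,S}.
size 0: {}; under {} A still reaches {C,H,J,K,S} ∋ C.
size 1: {H}, {J}, {K} …(+1); under {H} A still reaches {C,J} ∋ C.
{H,J}: A⊥C given {H,J} in G with A→· removed — back-door holds.
P(C|do(A)) = Σ_{H,J} P(C|A,H,J)·P(H,J).

P(C|do(A)): backdoor, adjust for {H, J}.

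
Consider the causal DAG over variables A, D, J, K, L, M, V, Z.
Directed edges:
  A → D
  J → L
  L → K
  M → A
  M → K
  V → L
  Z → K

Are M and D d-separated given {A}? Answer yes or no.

Bayes-Ball from M | {A} reaches {K}.
D ∉ reach(M|{A}) ⇒ M ⊥ D | {A}.

Yes — M ⊥ D | {A}.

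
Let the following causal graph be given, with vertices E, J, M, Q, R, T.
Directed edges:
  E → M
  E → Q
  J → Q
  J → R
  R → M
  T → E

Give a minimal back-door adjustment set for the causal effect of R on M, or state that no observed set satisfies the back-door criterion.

R→M: minimal back-door set ∅.

desc(R)\{R}={M}; candidates ⊆ {E,J,Q,T}.
∅: R⊥M given ∅ in G with R→· removed — back-door holds.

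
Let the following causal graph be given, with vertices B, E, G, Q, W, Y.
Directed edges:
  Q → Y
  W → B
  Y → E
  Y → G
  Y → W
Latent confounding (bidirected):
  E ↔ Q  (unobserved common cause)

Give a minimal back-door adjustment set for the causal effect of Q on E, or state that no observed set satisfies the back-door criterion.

desc(Q)\{Q}={B,E,G,W,Y}; candidates ⊆ {—}.
Q↔E: latent back-door arc(s) into Q.
size 0: {}; under {} Q still reaches {E} ∋ E.
Q↔E cannot be blocked by any observed set — no back-door set.

Q→E: no observed back-door set.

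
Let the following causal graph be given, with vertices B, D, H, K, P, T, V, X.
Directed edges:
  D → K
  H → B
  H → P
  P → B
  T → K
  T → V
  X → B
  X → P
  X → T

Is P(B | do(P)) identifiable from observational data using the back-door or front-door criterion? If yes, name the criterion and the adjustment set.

P(B|do(P)): backdoor, adjust for {H, X}.

desc(P)\{P}={B}; candidates ⊆ {D,H,K,T,V,X}.
size 0: {}; under {} P still reaches {B,H,K,T,V,X} ∋ B.
size 1: {D}, {H}, {K} …(+3); under {D} P still reaches {B,H,K,T,V,X} ∋ B.
{H,X}: P⊥B given {H,X} in G with P→· removed — back-door holds.
P(B|do(P)) = Σ_{H,X} P(B|P,H,X)·P(H,X).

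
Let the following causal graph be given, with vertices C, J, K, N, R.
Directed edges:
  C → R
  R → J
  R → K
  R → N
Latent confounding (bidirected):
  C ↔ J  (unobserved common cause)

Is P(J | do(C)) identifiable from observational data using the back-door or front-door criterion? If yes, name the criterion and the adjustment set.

desc(C)\{C}={J,K,N,R}; candidates ⊆ {—}.
C↔J: latent back-door arc(s) into C.
size 0: {}; under {} C still reaches {J} ∋ J.
C↔J cannot be blocked by any observed set — no back-door set.
{R}: (i) intercepts every directed C→J path; (ii) no back-door C→{R}; (iii) {C} blocks every back-door {R}→J. Front-door holds.
P(J|do(C)) = Σ_{R} P(R|C) Σ_{C'} P(J|R,C')P(C').

P(J|do(C)): frontdoor, adjust for {R}.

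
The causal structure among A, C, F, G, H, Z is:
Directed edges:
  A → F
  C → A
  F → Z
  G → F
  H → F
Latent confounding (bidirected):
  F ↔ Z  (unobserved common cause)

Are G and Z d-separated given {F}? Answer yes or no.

No — G and Z are d-connected given {F}.

Bayes-Ball from G | {F} reaches {A,C,H,Z}.
Z ∈ reach(G|{F}) ⇒ G ⊥̸ Z | {F}.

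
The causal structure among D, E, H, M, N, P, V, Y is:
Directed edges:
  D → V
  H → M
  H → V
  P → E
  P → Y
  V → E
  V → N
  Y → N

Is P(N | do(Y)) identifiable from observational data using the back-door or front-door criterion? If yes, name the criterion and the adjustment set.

desc(Y)\{Y}={N}; candidates ⊆ {D,E,H,M,P,V}.
∅: Y⊥N given ∅ in G with Y→· removed — back-door holds.
P(N|do(Y)) = P(N|Y) — no adjustment needed.

P(N|do(Y)): backdoor, adjust for ∅.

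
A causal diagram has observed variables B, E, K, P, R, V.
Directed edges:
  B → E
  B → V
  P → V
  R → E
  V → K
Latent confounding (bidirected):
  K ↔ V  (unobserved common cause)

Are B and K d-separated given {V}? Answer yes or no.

No — B and K are d-connected given {V}.

Bayes-Ball from B | {V} reaches {E,K,P}.
K ∈ reach(B|{V}) ⇒ B ⊥̸ K | {V}.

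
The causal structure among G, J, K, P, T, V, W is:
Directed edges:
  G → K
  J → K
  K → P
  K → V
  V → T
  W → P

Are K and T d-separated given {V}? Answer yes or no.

Bayes-Ball from K | {V} reaches {G,J,P}.
T ∉ reach(K|{V}) ⇒ K ⊥ T | {V}.

Yes — K ⊥ T | {V}.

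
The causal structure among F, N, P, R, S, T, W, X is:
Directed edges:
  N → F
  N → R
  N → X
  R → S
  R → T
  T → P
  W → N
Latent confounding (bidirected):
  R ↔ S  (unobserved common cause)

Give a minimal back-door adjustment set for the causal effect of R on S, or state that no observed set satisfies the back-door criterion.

R→S: no observed back-door set.

desc(R)\{R}={P,S,T}; candidates ⊆ {F,N,W,X}.
R↔S: latent back-door arc(s) into R.
size 0: {}; under {} R still reaches {F,N,S,W,X} ∋ S.
size 1: {F}, {N}, {W} …(+1); under {F} R still reaches {N,S,W,X} ∋ S.
size 2: {F,N}, {F,W}, {F,X} …(+3); under {F,N} R still reaches {S} ∋ S.
R↔S cannot be blocked by any observed set — no back-door set.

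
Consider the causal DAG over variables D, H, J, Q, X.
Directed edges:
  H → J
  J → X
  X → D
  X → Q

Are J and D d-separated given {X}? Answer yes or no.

Yes — J ⊥ D | {X}.

Bayes-Ball from J | {X} reaches {H}.
D ∉ reach(J|{X}) ⇒ J ⊥ D | {X}.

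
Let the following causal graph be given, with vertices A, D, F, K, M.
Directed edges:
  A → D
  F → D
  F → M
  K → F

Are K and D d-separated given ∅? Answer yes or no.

Bayes-Ball from K | ∅ reaches {D,F,M}.
D ∈ reach(K|∅) ⇒ K ⊥̸ D | ∅.

No — K and D are d-connected given ∅.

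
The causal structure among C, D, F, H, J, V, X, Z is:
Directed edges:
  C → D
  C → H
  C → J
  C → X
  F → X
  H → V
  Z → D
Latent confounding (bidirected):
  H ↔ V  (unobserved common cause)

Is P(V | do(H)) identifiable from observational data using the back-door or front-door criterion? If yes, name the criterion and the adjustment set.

desc(H)\{H}={V}; candidates ⊆ {C,D,F,J,X,Z}.
H↔V: latent back-door arc(s) into H.
size 0: {}; under {} H still reaches {C,D,J,V,X} ∋ V.
size 1: {C}, {D}, {F} …(+3); under {C} H still reaches {V} ∋ V.
size 2: {C,D}, {C,F}, {C,J} …(+12); under {C,D} H still reaches {V} ∋ V.
H↔V cannot be blocked by any observed set — no back-door set.
No mediator lies on a directed H→…→V path.
Neither criterion identifies P(V|do(H)) in this graph.

P(V|do(H)): not identifiable (no BD/FD set).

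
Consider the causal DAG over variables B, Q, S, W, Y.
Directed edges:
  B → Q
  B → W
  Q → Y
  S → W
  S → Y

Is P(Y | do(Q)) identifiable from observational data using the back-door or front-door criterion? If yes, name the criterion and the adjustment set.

P(Y|do(Q)): backdoor, adjust for ∅.

desc(Q)\{Q}={Y}; candidates ⊆ {B,S,W}.
∅: Q⊥Y given ∅ in G with Q→· removed — back-door holds.
P(Y|do(Q)) = P(Y|Q) — no adjustment needed.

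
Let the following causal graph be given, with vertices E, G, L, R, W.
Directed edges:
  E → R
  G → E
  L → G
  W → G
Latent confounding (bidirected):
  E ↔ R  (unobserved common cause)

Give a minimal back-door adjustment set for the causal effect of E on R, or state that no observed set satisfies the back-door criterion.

desc(E)\{E}={R}; candidates ⊆ {G,L,W}.
E↔R: latent back-door arc(s) into E.
size 0: {}; under {} E still reaches {G,L,R,W} ∋ R.
size 1: {G}, {L}, {W}; under {G} E still reaches {R} ∋ R.
size 2: {G,L}, {G,W}, {L,W}; under {G,L} E still reaches {R} ∋ R.
E↔R cannot be blocked by any observed set — no back-door set.

E→R: no observed back-door set.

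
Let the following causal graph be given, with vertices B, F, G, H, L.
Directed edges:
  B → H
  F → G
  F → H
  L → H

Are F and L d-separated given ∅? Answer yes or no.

Yes — F ⊥ L | ∅.

Bayes-Ball from F | ∅ reaches {G,H}.
L ∉ reach(F|∅) ⇒ F ⊥ L | ∅.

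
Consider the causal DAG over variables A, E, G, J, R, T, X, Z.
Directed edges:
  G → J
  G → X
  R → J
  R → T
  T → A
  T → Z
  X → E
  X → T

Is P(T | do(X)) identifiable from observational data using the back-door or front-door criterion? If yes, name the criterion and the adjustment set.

desc(X)\{X}={A,E,T,Z}; candidates ⊆ {G,J,R}.
∅: X⊥T given ∅ in G with X→· removed — back-door holds.
P(T|do(X)) = P(T|X) — no adjustment needed.

P(T|do(X)): backdoor, adjust for ∅.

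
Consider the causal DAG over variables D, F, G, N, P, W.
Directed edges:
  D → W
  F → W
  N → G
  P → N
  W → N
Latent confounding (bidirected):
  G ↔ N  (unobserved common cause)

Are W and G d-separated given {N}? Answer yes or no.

No — W and G are d-connected given {N}.

Bayes-Ball from W | {N} reaches {D,F,G,P}.
G ∈ reach(W|{N}) ⇒ W ⊥̸ G | {N}.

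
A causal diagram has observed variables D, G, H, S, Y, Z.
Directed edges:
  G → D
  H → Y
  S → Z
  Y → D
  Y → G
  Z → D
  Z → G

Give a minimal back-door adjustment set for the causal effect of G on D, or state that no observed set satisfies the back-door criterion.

G→D: minimal back-door set {Y, Z}.

desc(G)\{G}={D}; candidates ⊆ {H,S,Y,Z}.
size 0: {}; under {} G still reaches {D,H,S,Y,Z} ∋ D.
size 1: {H}, {S}, {Y} …(+1); under {H} G still reaches {D,S,Y,Z} ∋ D.
{Y,Z}: G⊥D given {Y,Z} in G with G→· removed — back-door holds.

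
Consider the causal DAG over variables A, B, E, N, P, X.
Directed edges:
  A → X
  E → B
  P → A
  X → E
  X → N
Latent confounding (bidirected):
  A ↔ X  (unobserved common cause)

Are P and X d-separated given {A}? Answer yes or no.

No — P and X are d-connected given {A}.

Bayes-Ball from P | {A} reaches {B,E,N,X}.
X ∈ reach(P|{A}) ⇒ P ⊥̸ X | {A}.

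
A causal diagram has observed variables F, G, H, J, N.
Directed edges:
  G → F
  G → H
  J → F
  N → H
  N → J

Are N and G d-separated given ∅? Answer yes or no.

Bayes-Ball from N | ∅ reaches {F,H,J}.
G ∉ reach(N|∅) ⇒ N ⊥ G | ∅.

Yes — N ⊥ G | ∅.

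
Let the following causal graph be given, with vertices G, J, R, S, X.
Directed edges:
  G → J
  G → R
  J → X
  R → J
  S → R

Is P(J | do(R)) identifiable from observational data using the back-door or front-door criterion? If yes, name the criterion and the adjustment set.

desc(R)\{R}={J,X}; candidates ⊆ {G,S}.
size 0: {}; under {} R still reaches {G,J,S,X} ∋ J.
{G}: R⊥J given {G} in G with R→· removed — back-door holds.
P(J|do(R)) = Σ_{G} P(J|R,G)·P(G).

P(J|do(R)): backdoor, adjust for {G}.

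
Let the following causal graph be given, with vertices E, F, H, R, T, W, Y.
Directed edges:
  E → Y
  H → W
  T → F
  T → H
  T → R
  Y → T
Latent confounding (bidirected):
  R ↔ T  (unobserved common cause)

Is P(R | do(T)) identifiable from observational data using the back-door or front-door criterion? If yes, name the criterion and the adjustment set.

P(R|do(T)): not identifiable (no BD/FD set).

desc(T)\{T}={F,H,R,W}; candidates ⊆ {E,Y}.
T↔R: latent back-door arc(s) into T.
size 0: {}; under {} T still reaches {E,R,Y} ∋ R.
size 1: {E}, {Y}; under {E} T still reaches {R,Y} ∋ R.
size 2: {E,Y}; under {E,Y} T still reaches {R} ∋ R.
T↔R cannot be blocked by any observed set — no back-door set.
No mediator lies on a directed T→…→R path.
Neither criterion identifies P(R|do(T)) in this graph.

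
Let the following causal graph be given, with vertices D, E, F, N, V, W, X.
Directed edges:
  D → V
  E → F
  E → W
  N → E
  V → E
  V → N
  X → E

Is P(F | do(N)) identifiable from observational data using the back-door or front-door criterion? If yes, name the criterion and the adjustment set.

P(F|do(N)): backdoor, adjust for {V}.

desc(N)\{N}={E,F,W}; candidates ⊆ {D,V,X}.
size 0: {}; under {} N still reaches {D,E,F,V,W} ∋ F.
{V}: N⊥F given {V} in G with N→· removed — back-door holds.
P(F|do(N)) = Σ_{V} P(F|N,V)·P(V).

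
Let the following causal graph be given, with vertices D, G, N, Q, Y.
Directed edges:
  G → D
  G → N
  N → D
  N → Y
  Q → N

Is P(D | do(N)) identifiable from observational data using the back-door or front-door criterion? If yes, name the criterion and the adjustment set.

desc(N)\{N}={D,Y}; candidates ⊆ {G,Q}.
size 0: {}; under {} N still reaches {D,G,Q} ∋ D.
{G}: N⊥D given {G} in G with N→· removed — back-door holds.
P(D|do(N)) = Σ_{G} P(D|N,G)·P(G).

P(D|do(N)): backdoor, adjust for {G}.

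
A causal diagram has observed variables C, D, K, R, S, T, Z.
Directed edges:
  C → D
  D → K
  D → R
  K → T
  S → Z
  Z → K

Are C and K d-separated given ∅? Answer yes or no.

No — C and K are d-connected given ∅.

Bayes-Ball from C | ∅ reaches {D,K,R,T}.
K ∈ reach(C|∅) ⇒ C ⊥̸ K | ∅.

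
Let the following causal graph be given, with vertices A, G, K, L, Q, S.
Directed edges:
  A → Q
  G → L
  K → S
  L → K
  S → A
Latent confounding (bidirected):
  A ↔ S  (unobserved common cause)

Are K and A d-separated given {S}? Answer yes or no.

No — K and A are d-connected given {S}.

Bayes-Ball from K | {S} reaches {A,G,L,Q}.
A ∈ reach(K|{S}) ⇒ K ⊥̸ A | {S}.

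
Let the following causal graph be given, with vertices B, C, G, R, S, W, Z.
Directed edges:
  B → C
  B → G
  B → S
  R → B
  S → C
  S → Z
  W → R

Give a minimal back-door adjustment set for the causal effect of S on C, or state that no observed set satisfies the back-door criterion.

S→C: minimal back-door set {B}.

desc(S)\{S}={C,Z}; candidates ⊆ {B,G,R,W}.
size 0: {}; under {} S still reaches {B,C,G,R,W} ∋ C.
{B}: S⊥C given {B} in G with S→· removed — back-door holds.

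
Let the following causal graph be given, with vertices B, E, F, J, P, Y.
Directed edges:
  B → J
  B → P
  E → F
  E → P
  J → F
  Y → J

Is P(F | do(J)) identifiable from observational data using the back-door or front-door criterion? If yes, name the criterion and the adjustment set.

desc(J)\{J}={F}; candidates ⊆ {B,E,P,Y}.
∅: J⊥F given ∅ in G with J→· removed — back-door holds.
P(F|do(J)) = P(F|J) — no adjustment needed.

P(F|do(J)): backdoor, adjust for ∅.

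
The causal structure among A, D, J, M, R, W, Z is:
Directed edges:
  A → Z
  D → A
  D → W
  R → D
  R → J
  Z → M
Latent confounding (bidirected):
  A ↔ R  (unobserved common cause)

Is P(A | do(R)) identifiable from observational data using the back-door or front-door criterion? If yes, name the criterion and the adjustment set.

desc(R)\{R}={A,D,J,M,W,Z}; candidates ⊆ {—}.
R↔A: latent back-door arc(s) into R.
size 0: {}; under {} R still reaches {A,M,Z} ∋ A.
R↔A cannot be blocked by any observed set — no back-door set.
{D}: (i) intercepts every directed R→A path; (ii) no back-door R→{D}; (iii) {R} blocks every back-door {D}→A. Front-door holds.
P(A|do(R)) = Σ_{D} P(D|R) Σ_{R'} P(A|D,R')P(R').

P(A|do(R)): frontdoor, adjust for {D}.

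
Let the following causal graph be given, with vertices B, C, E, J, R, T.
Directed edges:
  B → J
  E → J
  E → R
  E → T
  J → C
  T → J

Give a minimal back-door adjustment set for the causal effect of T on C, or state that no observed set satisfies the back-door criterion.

T→C: minimal back-door set {E}.

desc(T)\{T}={C,J}; candidates ⊆ {B,E,R}.
size 0: {}; under {} T still reaches {C,E,J,R} ∋ C.
{E}: T⊥C given {E} in G with T→· removed — back-door holds.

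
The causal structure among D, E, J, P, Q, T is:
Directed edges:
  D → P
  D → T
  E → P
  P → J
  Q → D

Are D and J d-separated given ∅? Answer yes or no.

No — D and J are d-connected given ∅.

Bayes-Ball from D | ∅ reaches {J,P,Q,T}.
J ∈ reach(D|∅) ⇒ D ⊥̸ J | ∅.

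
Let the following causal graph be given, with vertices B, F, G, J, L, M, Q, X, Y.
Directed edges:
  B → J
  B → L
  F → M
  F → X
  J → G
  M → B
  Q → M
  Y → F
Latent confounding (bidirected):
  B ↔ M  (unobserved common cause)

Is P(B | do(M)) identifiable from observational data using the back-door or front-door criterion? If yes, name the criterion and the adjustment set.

P(B|do(M)): not identifiable (no BD/FD set).

desc(M)\{M}={B,G,J,L}; candidates ⊆ {F,Q,X,Y}.
M↔B: latent back-door arc(s) into M.
size 0: {}; under {} M still reaches {B,F,G,J,L,Q,X,Y} ∋ B.
size 1: {F}, {Q}, {X} …(+1); under {F} M still reaches {B,G,J,L,Q} ∋ B.
size 2: {F,Q}, {F,X}, {F,Y} …(+3); under {F,Q} M still reaches {B,G,J,L} ∋ B.
M↔B cannot be blocked by any observed set — no back-door set.
No mediator lies on a directed M→…→B path.
Neither criterion identifies P(B|do(M)) in this graph.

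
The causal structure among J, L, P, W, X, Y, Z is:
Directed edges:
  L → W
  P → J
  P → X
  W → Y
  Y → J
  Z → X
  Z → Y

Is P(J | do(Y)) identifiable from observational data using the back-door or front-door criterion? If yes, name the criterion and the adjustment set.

P(J|do(Y)): backdoor, adjust for ∅.

desc(Y)\{Y}={J}; candidates ⊆ {L,P,W,X,Z}.
∅: Y⊥J given ∅ in G with Y→· removed — back-door holds.
P(J|do(Y)) = P(J|Y) — no adjustment needed.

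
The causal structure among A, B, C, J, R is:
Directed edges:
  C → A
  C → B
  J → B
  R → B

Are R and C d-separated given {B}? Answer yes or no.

No — R and C are d-connected given {B}.

Bayes-Ball from R | {B} reaches {A,C,J}.
C ∈ reach(R|{B}) ⇒ R ⊥̸ C | {B}.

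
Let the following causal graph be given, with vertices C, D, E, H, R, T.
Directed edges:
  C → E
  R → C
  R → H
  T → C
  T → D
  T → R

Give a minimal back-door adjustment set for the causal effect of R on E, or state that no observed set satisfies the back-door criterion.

R→E: minimal back-door set {T}.

desc(R)\{R}={C,E,H}; candidates ⊆ {D,T}.
size 0: {}; under {} R still reaches {C,D,E,T} ∋ E.
{T}: R⊥E given {T} in G with R→· removed — back-door holds.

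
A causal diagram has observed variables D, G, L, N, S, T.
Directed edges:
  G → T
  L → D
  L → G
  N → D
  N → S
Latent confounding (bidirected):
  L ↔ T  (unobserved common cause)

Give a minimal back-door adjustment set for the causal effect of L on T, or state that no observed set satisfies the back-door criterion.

desc(L)\{L}={D,G,T}; candidates ⊆ {N,S}.
L↔T: latent back-door arc(s) into L.
size 0: {}; under {} L still reaches {T} ∋ T.
size 1: {N}, {S}; under {N} L still reaches {T} ∋ T.
size 2: {N,S}; under {N,S} L still reaches {T} ∋ T.
L↔T cannot be blocked by any observed set — no back-door set.

L→T: no observed back-door set.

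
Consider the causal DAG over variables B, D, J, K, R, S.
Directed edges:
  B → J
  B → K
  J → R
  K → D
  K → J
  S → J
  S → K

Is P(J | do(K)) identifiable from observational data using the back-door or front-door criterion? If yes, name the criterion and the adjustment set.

P(J|do(K)): backdoor, adjust for {B, S}.

desc(K)\{K}={D,J,R}; candidates ⊆ {B,S}.
size 0: {}; under {} K still reaches {B,J,R,S} ∋ J.
size 1: {B}, {S}; under {B} K still reaches {J,R,S} ∋ J.
{B,S}: K⊥J given {B,S} in G with K→· removed — back-door holds.
P(J|do(K)) = Σ_{B,S} P(J|K,B,S)·P(B,S).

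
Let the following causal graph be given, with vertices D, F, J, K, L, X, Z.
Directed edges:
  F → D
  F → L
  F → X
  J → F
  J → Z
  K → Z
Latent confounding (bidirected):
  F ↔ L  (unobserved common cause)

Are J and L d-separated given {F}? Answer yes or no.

Bayes-Ball from J | {F} reaches {L,Z}.
L ∈ reach(J|{F}) ⇒ J ⊥̸ L | {F}.

No — J and L are d-connected given {F}.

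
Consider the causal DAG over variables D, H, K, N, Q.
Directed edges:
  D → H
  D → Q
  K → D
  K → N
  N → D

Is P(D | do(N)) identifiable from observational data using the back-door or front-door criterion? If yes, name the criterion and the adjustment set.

P(D|do(N)): backdoor, adjust for {K}.

desc(N)\{N}={D,H,Q}; candidates ⊆ {K}.
size 0: {}; under {} N still reaches {D,H,K,Q} ∋ D.
{K}: N⊥D given {K} in G with N→· removed — back-door holds.
P(D|do(N)) = Σ_{K} P(D|N,K)·P(K).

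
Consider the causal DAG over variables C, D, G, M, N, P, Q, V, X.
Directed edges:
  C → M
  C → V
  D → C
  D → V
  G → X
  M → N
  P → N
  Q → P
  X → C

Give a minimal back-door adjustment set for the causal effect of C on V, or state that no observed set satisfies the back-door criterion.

desc(C)\{C}={M,N,V}; candidates ⊆ {D,G,P,Q,X}.
size 0: {}; under {} C still reaches {D,G,V,X} ∋ V.
{D}: C⊥V given {D} in G with C→· removed — back-door holds.

C→V: minimal back-door set {D}.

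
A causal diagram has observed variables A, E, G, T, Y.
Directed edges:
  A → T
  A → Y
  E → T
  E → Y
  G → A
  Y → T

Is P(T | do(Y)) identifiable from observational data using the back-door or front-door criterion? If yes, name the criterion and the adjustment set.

P(T|do(Y)): backdoor, adjust for {A, E}.

desc(Y)\{Y}={T}; candidates ⊆ {A,E,G}.
size 0: {}; under {} Y still reaches {A,E,G,T} ∋ T.
size 1: {A}, {E}, {G}; under {A} Y still reaches {E,T} ∋ T.
{A,E}: Y⊥T given {A,E} in G with Y→· removed — back-door holds.
P(T|do(Y)) = Σ_{A,E} P(T|Y,A,E)·P(A,E).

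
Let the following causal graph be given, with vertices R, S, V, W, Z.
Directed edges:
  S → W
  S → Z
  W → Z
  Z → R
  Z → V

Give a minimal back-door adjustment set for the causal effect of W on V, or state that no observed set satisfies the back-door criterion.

W→V: minimal back-door set {S}.

desc(W)\{W}={R,V,Z}; candidates ⊆ {S}.
size 0: {}; under {} W still reaches {R,S,V,Z} ∋ V.
{S}: W⊥V given {S} in G with W→· removed — back-door holds.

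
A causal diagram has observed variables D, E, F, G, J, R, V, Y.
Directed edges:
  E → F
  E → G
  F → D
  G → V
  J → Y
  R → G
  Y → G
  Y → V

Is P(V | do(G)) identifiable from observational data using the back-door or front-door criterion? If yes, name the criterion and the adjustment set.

desc(G)\{G}={V}; candidates ⊆ {D,E,F,J,R,Y}.
size 0: {}; under {} G still reaches {D,E,F,J,R,V,Y} ∋ V.
{Y}: G⊥V given {Y} in G with G→· removed — back-door holds.
P(V|do(G)) = Σ_{Y} P(V|G,Y)·P(Y).

P(V|do(G)): backdoor, adjust for {Y}.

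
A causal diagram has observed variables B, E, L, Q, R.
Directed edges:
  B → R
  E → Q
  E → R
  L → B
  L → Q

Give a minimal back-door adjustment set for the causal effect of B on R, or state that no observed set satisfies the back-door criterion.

B→R: minimal back-door set ∅.

desc(B)\{B}={R}; candidates ⊆ {E,L,Q}.
∅: B⊥R given ∅ in G with B→· removed — back-door holds.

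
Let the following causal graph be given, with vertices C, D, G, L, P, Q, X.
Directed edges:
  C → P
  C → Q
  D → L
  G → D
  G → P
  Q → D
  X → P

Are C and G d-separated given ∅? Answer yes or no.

Yes — C ⊥ G | ∅.

Bayes-Ball from C | ∅ reaches {D,L,P,Q}.
G ∉ reach(C|∅) ⇒ C ⊥ G | ∅.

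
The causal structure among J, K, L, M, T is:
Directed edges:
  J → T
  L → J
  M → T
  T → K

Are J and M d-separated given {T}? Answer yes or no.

Bayes-Ball from J | {T} reaches {L,M}.
M ∈ reach(J|{T}) ⇒ J ⊥̸ M | {T}.

No — J and M are d-connected given {T}.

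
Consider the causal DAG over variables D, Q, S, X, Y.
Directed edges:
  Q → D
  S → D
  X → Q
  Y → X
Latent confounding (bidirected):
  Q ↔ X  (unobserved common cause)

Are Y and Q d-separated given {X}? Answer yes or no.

No — Y and Q are d-connected given {X}.

Bayes-Ball from Y | {X} reaches {D,Q}.
Q ∈ reach(Y|{X}) ⇒ Y ⊥̸ Q | {X}.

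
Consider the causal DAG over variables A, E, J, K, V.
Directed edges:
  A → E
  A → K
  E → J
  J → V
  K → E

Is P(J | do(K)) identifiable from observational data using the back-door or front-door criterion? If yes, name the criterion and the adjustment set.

desc(K)\{K}={E,J,V}; candidates ⊆ {A}.
size 0: {}; under {} K still reaches {A,E,J,V} ∋ J.
{A}: K⊥J given {A} in G with K→· removed — back-door holds.
P(J|do(K)) = Σ_{A} P(J|K,A)·P(A).

P(J|do(K)): backdoor, adjust for {A}.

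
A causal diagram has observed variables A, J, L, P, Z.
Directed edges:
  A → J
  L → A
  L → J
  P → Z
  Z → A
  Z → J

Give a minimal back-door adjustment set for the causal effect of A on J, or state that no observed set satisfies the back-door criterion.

A→J: minimal back-door set {L, Z}.

desc(A)\{A}={J}; candidates ⊆ {L,P,Z}.
size 0: {}; under {} A still reaches {J,L,P,Z} ∋ J.
size 1: {L}, {P}, {Z}; under {L} A still reaches {J,P,Z} ∋ J.
{L,Z}: A⊥J given {L,Z} in G with A→· removed — back-door holds.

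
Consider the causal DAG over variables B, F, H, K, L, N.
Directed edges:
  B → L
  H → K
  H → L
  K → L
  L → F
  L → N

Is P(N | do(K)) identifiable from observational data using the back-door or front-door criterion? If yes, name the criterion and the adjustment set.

desc(K)\{K}={F,L,N}; candidates ⊆ {B,H}.
size 0: {}; under {} K still reaches {F,H,L,N} ∋ N.
{H}: K⊥N given {H} in G with K→· removed — back-door holds.
P(N|do(K)) = Σ_{H} P(N|K,H)·P(H).

P(N|do(K)): backdoor, adjust for {H}.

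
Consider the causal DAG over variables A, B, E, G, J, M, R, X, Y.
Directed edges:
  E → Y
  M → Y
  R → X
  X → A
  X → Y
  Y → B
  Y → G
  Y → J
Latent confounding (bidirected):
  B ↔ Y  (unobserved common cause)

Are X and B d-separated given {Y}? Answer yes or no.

Bayes-Ball from X | {Y} reaches {A,B,E,M,R}.
B ∈ reach(X|{Y}) ⇒ X ⊥̸ B | {Y}.

No — X and B are d-connected given {Y}.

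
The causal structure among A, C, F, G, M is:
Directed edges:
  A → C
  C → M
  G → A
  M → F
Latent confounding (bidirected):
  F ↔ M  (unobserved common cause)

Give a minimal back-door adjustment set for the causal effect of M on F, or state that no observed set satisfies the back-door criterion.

desc(M)\{M}={F}; candidates ⊆ {A,C,G}.
M↔F: latent back-door arc(s) into M.
size 0: {}; under {} M still reaches {A,C,F,G} ∋ F.
size 1: {A}, {C}, {G}; under {A} M still reaches {C,F} ∋ F.
size 2: {A,C}, {A,G}, {C,G}; under {A,C} M still reaches {F} ∋ F.
M↔F cannot be blocked by any observed set — no back-door set.

M→F: no observed back-door set.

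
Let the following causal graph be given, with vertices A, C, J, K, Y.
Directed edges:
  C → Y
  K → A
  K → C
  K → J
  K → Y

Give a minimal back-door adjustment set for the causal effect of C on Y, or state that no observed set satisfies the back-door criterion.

C→Y: minimal back-door set {K}.

desc(C)\{C}={Y}; candidates ⊆ {A,J,K}.
size 0: {}; under {} C still reaches {A,J,K,Y} ∋ Y.
{K}: C⊥Y given {K} in G with C→· removed — back-door holds.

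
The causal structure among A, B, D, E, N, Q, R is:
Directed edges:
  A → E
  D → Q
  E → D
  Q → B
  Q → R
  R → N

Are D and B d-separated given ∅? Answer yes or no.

Bayes-Ball from D | ∅ reaches {A,B,E,N,Q,R}.
B ∈ reach(D|∅) ⇒ D ⊥̸ B | ∅.

No — D and B are d-connected given ∅.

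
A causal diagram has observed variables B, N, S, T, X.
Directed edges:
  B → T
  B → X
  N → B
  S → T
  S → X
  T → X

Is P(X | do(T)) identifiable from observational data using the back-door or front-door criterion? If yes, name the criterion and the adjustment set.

desc(T)\{T}={X}; candidates ⊆ {B,N,S}.
size 0: {}; under {} T still reaches {B,N,S,X} ∋ X.
size 1: {B}, {N}, {S}; under {B} T still reaches {S,X} ∋ X.
{B,S}: T⊥X given {B,S} in G with T→· removed — back-door holds.
P(X|do(T)) = Σ_{B,S} P(X|T,B,S)·P(B,S).

P(X|do(T)): backdoor, adjust for {B, S}.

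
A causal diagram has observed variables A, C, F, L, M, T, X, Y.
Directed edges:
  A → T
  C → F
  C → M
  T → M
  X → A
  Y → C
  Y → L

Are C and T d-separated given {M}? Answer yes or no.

No — C and T are d-connected given {M}.

Bayes-Ball from C | {M} reaches {A,F,L,T,X,Y}.
T ∈ reach(C|{M}) ⇒ C ⊥̸ T | {M}.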